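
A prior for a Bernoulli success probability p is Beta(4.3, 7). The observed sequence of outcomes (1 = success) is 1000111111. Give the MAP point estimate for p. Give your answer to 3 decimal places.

Prior: Beta(4.3, 7).
Data: 7 successes in 10 trials (from the sequence). The binomial likelihood contributes p^7(1−p)^3, so the posterior is Beta(4.3+7, 7+3) = Beta(11.3, 10).
For Beta(a, b) with a, b > 1 the mode is (a−1)/(a+b−2) = 10.3/19.3 ≈ 0.534.

p̂_MAP = 0.534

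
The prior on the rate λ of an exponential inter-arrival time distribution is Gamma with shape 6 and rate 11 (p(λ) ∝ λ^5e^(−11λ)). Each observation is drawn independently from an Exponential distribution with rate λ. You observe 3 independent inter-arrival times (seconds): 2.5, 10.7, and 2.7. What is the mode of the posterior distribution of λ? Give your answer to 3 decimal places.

λ̂_MAP = 0.297

The Exponential(rate=λ) likelihood is ∝ λ^n e^(−λΣtᵢ). Here n = 3 and Σtᵢ = 2.5 + 10.7 + 2.7 = 15.9.
Posterior ∝ λ^5e^(−11λ) · λ^3e^(−15.9λ) = λ^8e^(−26.9λ), i.e. Gamma(9, 26.9).
Mode = (a−1)/b = 8/26.9 ≈ 0.297.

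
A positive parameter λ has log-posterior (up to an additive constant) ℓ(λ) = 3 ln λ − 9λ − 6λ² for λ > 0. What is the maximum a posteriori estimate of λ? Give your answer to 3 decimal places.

ℓ'(λ) = 3/λ − 9 − 12λ. Setting this to zero and multiplying by λ: 12λ² + 9λ − 3 = 0.
λ = (−9 + √(9² + 4·12·3)) / (2·12) = (−9 + √225) / 24 = (−9 + 15)/24 = 1/4.
ℓ''(λ) = −3/λ² − 12 < 0, confirming a maximum.

λ̂_MAP = 0.250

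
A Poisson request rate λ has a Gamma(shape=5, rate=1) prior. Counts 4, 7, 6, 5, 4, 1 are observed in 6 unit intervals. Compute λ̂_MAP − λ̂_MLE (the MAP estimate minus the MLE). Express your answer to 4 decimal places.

Σxᵢ = 27. Posterior is Gamma(32, 7); MAP = (32−1)/7 = 31/7 ≈ 4.42857.
MLE = x̄ = 27/6 ≈ 4.50000.
Difference = 31/7 − 27/6 = -1/14 ≈ -0.0714.

MAP − MLE = -0.0714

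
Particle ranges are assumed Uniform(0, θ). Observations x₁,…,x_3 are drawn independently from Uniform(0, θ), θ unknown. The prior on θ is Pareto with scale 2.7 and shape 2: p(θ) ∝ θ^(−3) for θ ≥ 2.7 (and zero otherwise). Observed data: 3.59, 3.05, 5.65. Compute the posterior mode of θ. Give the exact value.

The Uniform(0, θ) likelihood is θ^(−n) for θ ≥ max(xᵢ), zero otherwise. Here max(xᵢ) = 5.65.
Posterior ∝ θ^(−3) · θ^(−3) = θ^(−6) on θ ≥ max(2.7, 5.65) = 5.65.
This density is strictly decreasing in θ, so the posterior mode lies at the lower boundary of the support.

θ̂_MAP = 5.65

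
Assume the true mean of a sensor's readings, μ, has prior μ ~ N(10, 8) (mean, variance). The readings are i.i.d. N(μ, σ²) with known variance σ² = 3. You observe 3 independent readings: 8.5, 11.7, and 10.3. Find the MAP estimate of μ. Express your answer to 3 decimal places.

n = 3; x̄ = (8.5 + 11.7 + 10.3)/3 = 30.5/3 = 61/6 ≈ 10.1667.
For a Normal prior and Normal likelihood with known variance, the posterior is Normal; its mode equals its mean, the precision-weighted average.
Prior precision 1/σ₀² = 1/8 = 0.125; data precision n/σ² = 3/3 = 1.
μ̂ = (0.125·10 + 1·(61/6)) / (0.125 + 1) = (137/12)/1.125 = 274/27 ≈ 10.148.

μ̂_MAP = 10.148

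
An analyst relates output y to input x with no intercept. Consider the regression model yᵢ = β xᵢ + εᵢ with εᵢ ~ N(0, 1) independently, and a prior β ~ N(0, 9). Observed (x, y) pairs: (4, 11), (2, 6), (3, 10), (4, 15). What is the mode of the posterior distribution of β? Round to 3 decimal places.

β̂_MAP = 3.236

log p(β | y) = −Σ(yᵢ − βxᵢ)²/(2·1) − β²/(2·9) + const.
Setting the derivative to zero: Σxᵢ(yᵢ − βxᵢ)/1 − β/9 = 0, so β = Σxᵢyᵢ / (Σxᵢ² + σ²/τ²).
Σxᵢyᵢ = 4·11 + 2·6 + 3·10 + 4·15 = 146; Σxᵢ² = 45; σ²/τ² = 1/9.
β̂_MAP = 146 / (45 + 1/9) = 146/(406/9) = 657/203 ≈ 3.236.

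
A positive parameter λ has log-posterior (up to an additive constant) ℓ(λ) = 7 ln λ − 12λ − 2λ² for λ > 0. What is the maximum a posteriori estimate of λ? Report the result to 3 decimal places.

λ̂_MAP = 0.500

ℓ'(λ) = 7/λ − 12 − 4λ. Setting this to zero and multiplying by λ: 4λ² + 12λ − 7 = 0.
λ = (−12 + √(12² + 4·4·7)) / (2·4) = (−12 + √256) / 8 = (−12 + 16)/8 = 1/2.
ℓ''(λ) = −7/λ² − 4 < 0, confirming a maximum.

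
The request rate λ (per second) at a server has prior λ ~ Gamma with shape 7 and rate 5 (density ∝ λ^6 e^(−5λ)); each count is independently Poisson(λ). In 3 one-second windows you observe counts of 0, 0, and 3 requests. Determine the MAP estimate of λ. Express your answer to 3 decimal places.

λ̂_MAP = 1.125

Σxᵢ = 0+0+3 = 3, with n = 3.
Posterior ∝ λ^6e^(−5λ) · λ^3e^(−3λ) = λ^9e^(−8λ), i.e. Gamma(shape=10, rate=8).
The mode of a Gamma(a, b) with a ≥ 1 (shape–rate) is (a−1)/b = 9/8 ≈ 1.125.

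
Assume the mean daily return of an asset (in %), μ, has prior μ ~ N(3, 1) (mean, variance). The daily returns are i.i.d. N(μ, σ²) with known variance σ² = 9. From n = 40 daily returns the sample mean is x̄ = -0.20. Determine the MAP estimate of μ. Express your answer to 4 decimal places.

μ̂_MAP = 0.3878

n = 40, x̄ = -0.20.
For a Normal prior and Normal likelihood with known variance, the posterior is Normal; its mode equals its mean, the precision-weighted average.
Prior precision 1/σ₀² = 1/1 = 1; data precision n/σ² = 40/9.
μ̂ = (1·3 + (40/9)·(-0.2)) / (1 + 40/9) = (19/9)/(49/9) = 19/49 ≈ 0.3878.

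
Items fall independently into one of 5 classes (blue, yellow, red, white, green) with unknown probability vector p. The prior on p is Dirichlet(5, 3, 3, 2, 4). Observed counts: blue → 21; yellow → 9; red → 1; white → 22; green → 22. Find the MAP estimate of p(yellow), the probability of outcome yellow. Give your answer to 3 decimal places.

MAP estimate of p(yellow) = 0.126

The posterior is Dirichlet(αᵢ + nᵢ) = Dirichlet(26, 12, 4, 24, 26).
For a Dirichlet(a₁,…,a_K) with all aᵢ > 1, the mode has j-th component (aⱼ − 1)/(Σaᵢ − K).
Here Σaᵢ = 92 and K = 5, so p(yellow) = (12 − 1)/(92 − 5) = 11/87 ≈ 0.126.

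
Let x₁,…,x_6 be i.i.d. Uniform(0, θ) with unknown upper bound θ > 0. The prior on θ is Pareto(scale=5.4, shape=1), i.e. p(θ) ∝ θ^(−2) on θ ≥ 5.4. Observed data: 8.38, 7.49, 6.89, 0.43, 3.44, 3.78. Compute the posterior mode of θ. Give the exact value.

θ̂_MAP = 8.38

The Uniform(0, θ) likelihood is θ^(−n) for θ ≥ max(xᵢ), zero otherwise. Here max(xᵢ) = 8.38.
Posterior ∝ θ^(−2) · θ^(−6) = θ^(−8) on θ ≥ max(5.4, 8.38) = 8.38.
This density is strictly decreasing in θ, so the posterior mode lies at the lower boundary of the support.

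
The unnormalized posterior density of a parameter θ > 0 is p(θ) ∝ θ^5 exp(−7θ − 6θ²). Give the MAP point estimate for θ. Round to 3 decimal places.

θ̂_MAP = 0.417

ℓ'(θ) = 5/θ − 7 − 12θ. Setting this to zero and multiplying by θ: 12θ² + 7θ − 5 = 0.
θ = (−7 + √(7² + 4·12·5)) / (2·12) = (−7 + √289) / 24 = (−7 + 17)/24 = 5/12.
ℓ''(θ) = −5/θ² − 12 < 0, confirming a maximum.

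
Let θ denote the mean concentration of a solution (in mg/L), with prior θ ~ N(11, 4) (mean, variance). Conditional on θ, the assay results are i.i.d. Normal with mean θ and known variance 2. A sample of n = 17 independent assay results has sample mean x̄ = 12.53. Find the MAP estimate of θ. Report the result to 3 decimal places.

n = 17, x̄ = 12.53.
For a Normal prior and Normal likelihood with known variance, the posterior is Normal; its mode equals its mean, the precision-weighted average.
Prior precision 1/σ₀² = 1/4 = 0.25; data precision n/σ² = 17/2 = 8.5.
θ̂ = (0.25·11 + 8.5·12.53) / (0.25 + 8.5) = 109.255/8.75 = 21851/1750 ≈ 12.486.

θ̂_MAP = 12.486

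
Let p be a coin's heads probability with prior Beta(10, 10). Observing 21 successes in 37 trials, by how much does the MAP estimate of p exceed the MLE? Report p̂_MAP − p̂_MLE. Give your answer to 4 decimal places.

MAP − MLE = -0.0221

Posterior is Beta(31, 26); MAP = (31−1)/(57−2) = 30/55 ≈ 0.54545.
MLE ignores the prior: p̂_MLE = k/n = 21/37 ≈ 0.56757.
Difference = 30/55 − 21/37 = -9/407 ≈ -0.0221.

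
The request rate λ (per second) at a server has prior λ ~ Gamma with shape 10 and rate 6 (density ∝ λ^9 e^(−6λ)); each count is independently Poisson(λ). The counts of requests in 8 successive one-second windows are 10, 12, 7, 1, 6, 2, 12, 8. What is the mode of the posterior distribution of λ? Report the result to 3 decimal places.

Σxᵢ = 10+12+7+1+6+2+12+8 = 58, with n = 8.
Posterior ∝ λ^9e^(−6λ) · λ^58e^(−8λ) = λ^67e^(−14λ), i.e. Gamma(shape=68, rate=14).
The mode of a Gamma(a, b) with a ≥ 1 (shape–rate) is (a−1)/b = 67/14 ≈ 4.786.

λ̂_MAP = 4.786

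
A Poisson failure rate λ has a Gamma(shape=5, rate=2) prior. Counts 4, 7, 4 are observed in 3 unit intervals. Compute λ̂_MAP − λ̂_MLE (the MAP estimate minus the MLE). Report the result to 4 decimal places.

MAP − MLE = -1.2000

Σxᵢ = 15. Posterior is Gamma(20, 5); MAP = (20−1)/5 = 19/5 ≈ 3.80000.
MLE = x̄ = 15/3 ≈ 5.00000.
Difference = 19/5 − 15/3 = -6/5 ≈ -1.2000.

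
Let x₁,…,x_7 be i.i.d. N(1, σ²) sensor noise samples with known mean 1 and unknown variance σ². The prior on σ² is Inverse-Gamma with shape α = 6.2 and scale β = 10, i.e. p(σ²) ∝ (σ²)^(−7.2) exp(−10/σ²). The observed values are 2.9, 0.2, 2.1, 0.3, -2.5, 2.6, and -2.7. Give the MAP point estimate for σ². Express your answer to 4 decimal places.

Sum of squared deviations about the known mean: SS = (2.9−1)² + (0.2−1)² + (2.1−1)² + (0.3−1)² + (-2.5−1)² + (2.6−1)² + (-2.7−1)² = 34.45.
The Normal likelihood contributes (σ²)^(−n/2) exp(−SS/(2σ²)), so the posterior is Inverse-Gamma(α + n/2, β + SS/2) = Inverse-Gamma(9.7, 27.225).
The mode of Inverse-Gamma(a, b) is b/(a+1) = 27.225/10.7 ≈ 2.5444.

σ̂²_MAP = 2.5444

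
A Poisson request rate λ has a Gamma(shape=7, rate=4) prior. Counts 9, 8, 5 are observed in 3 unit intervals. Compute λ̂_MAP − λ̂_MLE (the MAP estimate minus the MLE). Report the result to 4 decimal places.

Σxᵢ = 22. Posterior is Gamma(29, 7); MAP = (29−1)/7 = 28/7 ≈ 4.00000.
MLE = x̄ = 22/3 ≈ 7.33333.
Difference = 28/7 − 22/3 = -10/3 ≈ -3.3333.

MAP − MLE = -3.3333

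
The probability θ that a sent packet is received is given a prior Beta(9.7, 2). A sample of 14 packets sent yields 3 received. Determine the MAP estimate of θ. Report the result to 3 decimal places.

θ̂_MAP = 0.494

Prior: Beta(9.7, 2).
Data: 3 successes in 14 trials. The binomial likelihood contributes θ^3(1−θ)^11, so the posterior is Beta(9.7+3, 2+11) = Beta(12.7, 13).
For Beta(a, b) with a, b > 1 the mode is (a−1)/(a+b−2) = 11.7/23.7 ≈ 0.494.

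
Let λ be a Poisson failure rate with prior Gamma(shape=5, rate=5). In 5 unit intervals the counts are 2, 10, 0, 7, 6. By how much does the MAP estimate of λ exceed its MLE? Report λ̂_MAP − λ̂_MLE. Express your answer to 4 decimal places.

Σxᵢ = 25. Posterior is Gamma(30, 10); MAP = (30−1)/10 = 29/10 ≈ 2.90000.
MLE = x̄ = 25/5 ≈ 5.00000.
Difference = 29/10 − 25/5 = -21/10 ≈ -2.1000.

MAP − MLE = -2.1000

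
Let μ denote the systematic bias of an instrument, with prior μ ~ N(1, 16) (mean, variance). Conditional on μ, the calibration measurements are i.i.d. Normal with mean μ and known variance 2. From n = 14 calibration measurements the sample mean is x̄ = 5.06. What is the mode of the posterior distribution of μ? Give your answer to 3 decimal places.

μ̂_MAP = 5.024

n = 14, x̄ = 5.06.
For a Normal prior and Normal likelihood with known variance, the posterior is Normal; its mode equals its mean, the precision-weighted average.
Prior precision 1/σ₀² = 1/16 = 0.0625; data precision n/σ² = 14/2 = 7.
μ̂ = (0.0625·1 + 7·5.06) / (0.0625 + 7) = 35.4825/7.0625 = 14193/2825 ≈ 5.024.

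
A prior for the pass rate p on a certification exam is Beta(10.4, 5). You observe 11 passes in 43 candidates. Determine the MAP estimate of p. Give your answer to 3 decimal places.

Prior: Beta(10.4, 5).
Data: 11 successes in 43 trials. The binomial likelihood contributes p^11(1−p)^32, so the posterior is Beta(10.4+11, 5+32) = Beta(21.4, 37).
For Beta(a, b) with a, b > 1 the mode is (a−1)/(a+b−2) = 20.4/56.4 ≈ 0.362.

p̂_MAP = 0.362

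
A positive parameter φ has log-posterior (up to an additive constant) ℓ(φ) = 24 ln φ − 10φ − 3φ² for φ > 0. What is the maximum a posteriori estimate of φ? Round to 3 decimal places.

ℓ'(φ) = 24/φ − 10 − 6φ. Setting this to zero and multiplying by φ: 6φ² + 10φ − 24 = 0.
φ = (−10 + √(10² + 4·6·24)) / (2·6) = (−10 + √676) / 12 = (−10 + 26)/12 = 4/3.
ℓ''(φ) = −24/φ² − 6 < 0, confirming a maximum.

φ̂_MAP = 1.333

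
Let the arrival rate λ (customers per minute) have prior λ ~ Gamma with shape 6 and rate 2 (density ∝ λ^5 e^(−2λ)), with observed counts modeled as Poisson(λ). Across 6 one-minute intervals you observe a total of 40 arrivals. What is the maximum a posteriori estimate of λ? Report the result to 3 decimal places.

λ̂_MAP = 5.625

Σxᵢ = 40, n = 6.
Posterior ∝ λ^5e^(−2λ) · λ^40e^(−6λ) = λ^45e^(−8λ), i.e. Gamma(shape=46, rate=8).
The mode of a Gamma(a, b) with a ≥ 1 (shape–rate) is (a−1)/b = 45/8 ≈ 5.625.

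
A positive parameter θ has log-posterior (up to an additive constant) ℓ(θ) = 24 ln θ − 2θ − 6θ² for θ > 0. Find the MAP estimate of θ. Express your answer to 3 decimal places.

θ̂_MAP = 1.333

ℓ'(θ) = 24/θ − 2 − 12θ. Setting this to zero and multiplying by θ: 12θ² + 2θ − 24 = 0.
θ = (−2 + √(2² + 4·12·24)) / (2·12) = (−2 + √1156) / 24 = (−2 + 34)/24 = 4/3.
ℓ''(θ) = −24/θ² − 12 < 0, confirming a maximum.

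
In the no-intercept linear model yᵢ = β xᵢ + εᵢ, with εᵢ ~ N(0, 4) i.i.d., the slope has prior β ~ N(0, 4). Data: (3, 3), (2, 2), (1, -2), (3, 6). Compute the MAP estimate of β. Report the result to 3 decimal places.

log p(β | y) = −Σ(yᵢ − βxᵢ)²/(2·4) − β²/(2·4) + const.
Setting the derivative to zero: Σxᵢ(yᵢ − βxᵢ)/4 − β/4 = 0, so β = Σxᵢyᵢ / (Σxᵢ² + σ²/τ²).
Σxᵢyᵢ = 3·3 + 2·2 + 1·(-2) + 3·6 = 29; Σxᵢ² = 23; σ²/τ² = 1.
β̂_MAP = 29 / (23 + 1) = 29/24 ≈ 1.208.

β̂_MAP = 1.208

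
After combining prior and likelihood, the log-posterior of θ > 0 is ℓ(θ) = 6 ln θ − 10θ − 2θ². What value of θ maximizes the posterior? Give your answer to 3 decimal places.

ℓ'(θ) = 6/θ − 10 − 4θ. Setting this to zero and multiplying by θ: 4θ² + 10θ − 6 = 0.
θ = (−10 + √(10² + 4·4·6)) / (2·4) = (−10 + √196) / 8 = (−10 + 14)/8 = 1/2.
ℓ''(θ) = −6/θ² − 4 < 0, confirming a maximum.

θ̂_MAP = 0.500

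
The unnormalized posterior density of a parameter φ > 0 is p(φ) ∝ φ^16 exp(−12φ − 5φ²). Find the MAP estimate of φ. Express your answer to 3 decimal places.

ℓ'(φ) = 16/φ − 12 − 10φ. Setting this to zero and multiplying by φ: 10φ² + 12φ − 16 = 0.
φ = (−12 + √(12² + 4·10·16)) / (2·10) = (−12 + √784) / 20 = (−12 + 28)/20 = 4/5.
ℓ''(φ) = −16/φ² − 10 < 0, confirming a maximum.

φ̂_MAP = 0.800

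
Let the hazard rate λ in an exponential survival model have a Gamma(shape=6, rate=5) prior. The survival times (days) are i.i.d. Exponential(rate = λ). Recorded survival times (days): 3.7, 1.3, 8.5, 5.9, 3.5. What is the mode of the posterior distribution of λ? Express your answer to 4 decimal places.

The Exponential(rate=λ) likelihood is ∝ λ^n e^(−λΣtᵢ). Here n = 5 and Σtᵢ = 3.7 + 1.3 + 8.5 + 5.9 + 3.5 = 22.9.
Posterior ∝ λ^5e^(−5λ) · λ^5e^(−22.9λ) = λ^10e^(−27.9λ), i.e. Gamma(11, 27.9).
Mode = (a−1)/b = 10/27.9 ≈ 0.3584.

λ̂_MAP = 0.3584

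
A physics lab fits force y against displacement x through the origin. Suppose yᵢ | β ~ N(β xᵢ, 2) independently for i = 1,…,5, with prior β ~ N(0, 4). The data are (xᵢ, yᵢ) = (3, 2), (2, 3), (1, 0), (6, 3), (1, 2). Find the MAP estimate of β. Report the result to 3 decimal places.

β̂_MAP = 0.621

log p(β | y) = −Σ(yᵢ − βxᵢ)²/(2·2) − β²/(2·4) + const.
Setting the derivative to zero: Σxᵢ(yᵢ − βxᵢ)/2 − β/4 = 0, so β = Σxᵢyᵢ / (Σxᵢ² + σ²/τ²).
Σxᵢyᵢ = 3·2 + 2·3 + 1·0 + 6·3 + 1·2 = 32; Σxᵢ² = 51; σ²/τ² = 0.5.
β̂_MAP = 32 / (51 + 0.5) = 32/51.5 ≈ 0.621.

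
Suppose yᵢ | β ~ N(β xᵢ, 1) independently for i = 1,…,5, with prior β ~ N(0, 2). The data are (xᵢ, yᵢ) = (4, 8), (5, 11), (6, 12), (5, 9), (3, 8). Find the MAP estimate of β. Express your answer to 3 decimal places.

log p(β | y) = −Σ(yᵢ − βxᵢ)²/(2·1) − β²/(2·2) + const.
Setting the derivative to zero: Σxᵢ(yᵢ − βxᵢ)/1 − β/2 = 0, so β = Σxᵢyᵢ / (Σxᵢ² + σ²/τ²).
Σxᵢyᵢ = 4·8 + 5·11 + 6·12 + 5·9 + 3·8 = 228; Σxᵢ² = 111; σ²/τ² = 0.5.
β̂_MAP = 228 / (111 + 0.5) = 228/111.5 ≈ 2.045.

β̂_MAP = 2.045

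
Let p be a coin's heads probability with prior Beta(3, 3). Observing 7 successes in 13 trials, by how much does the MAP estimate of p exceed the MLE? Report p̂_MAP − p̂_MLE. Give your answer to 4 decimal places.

MAP − MLE = -0.0090

Posterior is Beta(10, 9); MAP = (10−1)/(19−2) = 9/17 ≈ 0.52941.
MLE ignores the prior: p̂_MLE = k/n = 7/13 ≈ 0.53846.
Difference = 9/17 − 7/13 = -2/221 ≈ -0.0090.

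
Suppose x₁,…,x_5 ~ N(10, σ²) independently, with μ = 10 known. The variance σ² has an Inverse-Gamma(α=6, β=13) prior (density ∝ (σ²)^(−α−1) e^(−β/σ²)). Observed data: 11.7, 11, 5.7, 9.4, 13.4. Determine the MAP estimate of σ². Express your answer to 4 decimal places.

Sum of squared deviations about the known mean: SS = (11.7−10)² + (11−10)² + (5.7−10)² + (9.4−10)² + (13.4−10)² = 34.3.
The Normal likelihood contributes (σ²)^(−n/2) exp(−SS/(2σ²)), so the posterior is Inverse-Gamma(α + n/2, β + SS/2) = Inverse-Gamma(8.5, 30.15).
The mode of Inverse-Gamma(a, b) is b/(a+1) = 30.15/9.5 ≈ 3.1737.

σ̂²_MAP = 3.1737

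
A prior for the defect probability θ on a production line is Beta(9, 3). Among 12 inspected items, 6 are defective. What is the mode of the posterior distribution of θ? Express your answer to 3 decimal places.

Prior: Beta(9, 3).
Data: 6 successes in 12 trials. The binomial likelihood contributes θ^6(1−θ)^6, so the posterior is Beta(9+6, 3+6) = Beta(15, 9).
For Beta(a, b) with a, b > 1 the mode is (a−1)/(a+b−2) = 14/22 ≈ 0.636.

θ̂_MAP = 0.636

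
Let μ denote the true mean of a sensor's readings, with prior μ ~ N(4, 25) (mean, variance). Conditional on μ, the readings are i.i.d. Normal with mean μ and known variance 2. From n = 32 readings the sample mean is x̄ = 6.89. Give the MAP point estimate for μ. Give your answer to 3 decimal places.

μ̂_MAP = 6.883

n = 32, x̄ = 6.89.
For a Normal prior and Normal likelihood with known variance, the posterior is Normal; its mode equals its mean, the precision-weighted average.
Prior precision 1/σ₀² = 1/25 = 0.04; data precision n/σ² = 32/2 = 16.
μ̂ = (0.04·4 + 16·6.89) / (0.04 + 16) = 110.4/16.04 = 2760/401 ≈ 6.883.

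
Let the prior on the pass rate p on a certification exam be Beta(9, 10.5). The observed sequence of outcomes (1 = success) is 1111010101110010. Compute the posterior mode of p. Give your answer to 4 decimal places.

p̂_MAP = 0.5373

Prior: Beta(9, 10.5).
Data: 10 successes in 16 trials (from the sequence). The binomial likelihood contributes p^10(1−p)^6, so the posterior is Beta(9+10, 10.5+6) = Beta(19, 16.5).
For Beta(a, b) with a, b > 1 the mode is (a−1)/(a+b−2) = 18/33.5 ≈ 0.5373.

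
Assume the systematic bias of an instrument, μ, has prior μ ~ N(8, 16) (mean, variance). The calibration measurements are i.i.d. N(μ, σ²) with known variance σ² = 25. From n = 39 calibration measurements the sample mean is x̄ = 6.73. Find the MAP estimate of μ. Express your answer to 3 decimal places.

n = 39, x̄ = 6.73.
For a Normal prior and Normal likelihood with known variance, the posterior is Normal; its mode equals its mean, the precision-weighted average.
Prior precision 1/σ₀² = 1/16 = 0.0625; data precision n/σ² = 39/25 = 1.56.
μ̂ = (0.0625·8 + 1.56·6.73) / (0.0625 + 1.56) = 10.9988/1.6225 = 109988/16225 ≈ 6.779.

μ̂_MAP = 6.779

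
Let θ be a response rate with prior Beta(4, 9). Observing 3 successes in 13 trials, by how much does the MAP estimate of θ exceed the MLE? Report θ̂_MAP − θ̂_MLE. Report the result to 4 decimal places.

Posterior is Beta(7, 19); MAP = (7−1)/(26−2) = 6/24 ≈ 0.25000.
MLE ignores the prior: θ̂_MLE = k/n = 3/13 ≈ 0.23077.
Difference = 6/24 − 3/13 = 1/52 ≈ 0.0192.

MAP − MLE = 0.0192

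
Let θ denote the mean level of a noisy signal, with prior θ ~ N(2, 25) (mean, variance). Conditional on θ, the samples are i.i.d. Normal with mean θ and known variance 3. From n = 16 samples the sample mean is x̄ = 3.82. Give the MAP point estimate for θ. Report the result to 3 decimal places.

θ̂_MAP = 3.806

n = 16, x̄ = 3.82.
For a Normal prior and Normal likelihood with known variance, the posterior is Normal; its mode equals its mean, the precision-weighted average.
Prior precision 1/σ₀² = 1/25 = 0.04; data precision n/σ² = 16/3.
θ̂ = (0.04·2 + (16/3)·3.82) / (0.04 + 16/3) = (1534/75)/(403/75) = 118/31 ≈ 3.806.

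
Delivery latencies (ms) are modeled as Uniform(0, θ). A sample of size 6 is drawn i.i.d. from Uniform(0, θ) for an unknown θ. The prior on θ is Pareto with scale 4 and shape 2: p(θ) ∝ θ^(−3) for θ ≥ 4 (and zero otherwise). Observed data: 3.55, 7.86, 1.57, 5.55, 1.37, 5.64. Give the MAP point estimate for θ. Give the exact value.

θ̂_MAP = 7.86

The Uniform(0, θ) likelihood is θ^(−n) for θ ≥ max(xᵢ), zero otherwise. Here max(xᵢ) = 7.86.
Posterior ∝ θ^(−3) · θ^(−6) = θ^(−9) on θ ≥ max(4, 7.86) = 7.86.
This density is strictly decreasing in θ, so the posterior mode lies at the lower boundary of the support.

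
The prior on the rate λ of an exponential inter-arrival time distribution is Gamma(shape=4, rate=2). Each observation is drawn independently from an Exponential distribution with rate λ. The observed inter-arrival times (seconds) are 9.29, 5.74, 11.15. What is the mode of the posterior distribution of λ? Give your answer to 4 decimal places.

λ̂_MAP = 0.2129

The Exponential(rate=λ) likelihood is ∝ λ^n e^(−λΣtᵢ). Here n = 3 and Σtᵢ = 9.29 + 5.74 + 11.15 = 26.18.
Posterior ∝ λ^3e^(−2λ) · λ^3e^(−26.18λ) = λ^6e^(−28.18λ), i.e. Gamma(7, 28.18).
Mode = (a−1)/b = 6/28.18 ≈ 0.2129.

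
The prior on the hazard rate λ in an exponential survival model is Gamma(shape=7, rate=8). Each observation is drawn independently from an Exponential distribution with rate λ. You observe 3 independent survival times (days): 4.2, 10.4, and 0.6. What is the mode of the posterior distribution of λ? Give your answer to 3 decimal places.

The Exponential(rate=λ) likelihood is ∝ λ^n e^(−λΣtᵢ). Here n = 3 and Σtᵢ = 4.2 + 10.4 + 0.6 = 15.2.
Posterior ∝ λ^6e^(−8λ) · λ^3e^(−15.2λ) = λ^9e^(−23.2λ), i.e. Gamma(10, 23.2).
Mode = (a−1)/b = 9/23.2 ≈ 0.388.

λ̂_MAP = 0.388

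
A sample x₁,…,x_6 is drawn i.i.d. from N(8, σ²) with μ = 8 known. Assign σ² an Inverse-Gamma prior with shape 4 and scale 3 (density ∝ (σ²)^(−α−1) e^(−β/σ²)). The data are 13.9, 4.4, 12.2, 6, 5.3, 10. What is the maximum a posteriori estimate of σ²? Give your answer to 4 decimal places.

Sum of squared deviations about the known mean: SS = (13.9−8)² + (4.4−8)² + (12.2−8)² + (6−8)² + (5.3−8)² + (10−8)² = 80.7.
The Normal likelihood contributes (σ²)^(−n/2) exp(−SS/(2σ²)), so the posterior is Inverse-Gamma(α + n/2, β + SS/2) = Inverse-Gamma(7, 43.35).
The mode of Inverse-Gamma(a, b) is b/(a+1) = 43.35/8 ≈ 5.4188.

σ̂²_MAP = 5.4188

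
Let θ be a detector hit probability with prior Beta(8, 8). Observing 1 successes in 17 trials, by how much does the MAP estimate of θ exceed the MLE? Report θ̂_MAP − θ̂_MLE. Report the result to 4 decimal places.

Posterior is Beta(9, 24); MAP = (9−1)/(33−2) = 8/31 ≈ 0.25806.
MLE ignores the prior: θ̂_MLE = k/n = 1/17 ≈ 0.05882.
Difference = 8/31 − 1/17 = 105/527 ≈ 0.1992.

MAP − MLE = 0.1992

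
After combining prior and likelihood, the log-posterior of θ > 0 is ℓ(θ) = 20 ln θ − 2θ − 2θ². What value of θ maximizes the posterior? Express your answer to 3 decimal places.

ℓ'(θ) = 20/θ − 2 − 4θ. Setting this to zero and multiplying by θ: 4θ² + 2θ − 20 = 0.
θ = (−2 + √(2² + 4·4·20)) / (2·4) = (−2 + √324) / 8 = (−2 + 18)/8 = 2.
ℓ''(θ) = −20/θ² − 4 < 0, confirming a maximum.

θ̂_MAP = 2.000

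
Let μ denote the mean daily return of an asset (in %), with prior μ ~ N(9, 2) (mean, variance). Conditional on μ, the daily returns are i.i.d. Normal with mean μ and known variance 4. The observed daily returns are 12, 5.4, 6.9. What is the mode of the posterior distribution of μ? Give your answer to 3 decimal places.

μ̂_MAP = 8.460

n = 3; x̄ = (12 + 5.4 + 6.9)/3 = 24.3/3 = 8.1.
For a Normal prior and Normal likelihood with known variance, the posterior is Normal; its mode equals its mean, the precision-weighted average.
Prior precision 1/σ₀² = 1/2 = 0.5; data precision n/σ² = 3/4 = 0.75.
μ̂ = (0.5·9 + 0.75·8.1) / (0.5 + 0.75) = 10.575/1.25 = 8.460.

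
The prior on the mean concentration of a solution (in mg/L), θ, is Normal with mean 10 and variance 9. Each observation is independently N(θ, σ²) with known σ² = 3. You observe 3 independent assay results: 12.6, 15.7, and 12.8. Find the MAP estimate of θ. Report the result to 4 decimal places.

θ̂_MAP = 13.3300

n = 3; x̄ = (12.6 + 15.7 + 12.8)/3 = 41.1/3 = 13.7.
For a Normal prior and Normal likelihood with known variance, the posterior is Normal; its mode equals its mean, the precision-weighted average.
Prior precision 1/σ₀² = 1/9; data precision n/σ² = 3/3 = 1.
θ̂ = ((1/9)·10 + 1·13.7) / (1/9 + 1) = (1333/90)/(10/9) = 13.3300.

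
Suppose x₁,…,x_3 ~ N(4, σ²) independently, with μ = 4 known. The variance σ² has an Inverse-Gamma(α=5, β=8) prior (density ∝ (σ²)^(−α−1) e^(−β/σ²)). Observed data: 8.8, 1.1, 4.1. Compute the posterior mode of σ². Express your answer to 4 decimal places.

Sum of squared deviations about the known mean: SS = (8.8−4)² + (1.1−4)² + (4.1−4)² = 31.46.
The Normal likelihood contributes (σ²)^(−n/2) exp(−SS/(2σ²)), so the posterior is Inverse-Gamma(α + n/2, β + SS/2) = Inverse-Gamma(6.5, 23.73).
The mode of Inverse-Gamma(a, b) is b/(a+1) = 23.73/7.5 ≈ 3.1640.

σ̂²_MAP = 3.1640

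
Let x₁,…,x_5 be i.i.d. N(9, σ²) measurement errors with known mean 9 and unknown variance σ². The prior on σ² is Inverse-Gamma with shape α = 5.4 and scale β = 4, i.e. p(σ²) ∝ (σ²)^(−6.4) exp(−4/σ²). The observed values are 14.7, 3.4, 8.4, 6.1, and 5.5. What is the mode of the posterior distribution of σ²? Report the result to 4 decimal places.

σ̂²_MAP = 5.2174

Sum of squared deviations about the known mean: SS = (14.7−9)² + (3.4−9)² + (8.4−9)² + (6.1−9)² + (5.5−9)² = 84.87.
The Normal likelihood contributes (σ²)^(−n/2) exp(−SS/(2σ²)), so the posterior is Inverse-Gamma(α + n/2, β + SS/2) = Inverse-Gamma(7.9, 46.435).
The mode of Inverse-Gamma(a, b) is b/(a+1) = 46.435/8.9 ≈ 5.2174.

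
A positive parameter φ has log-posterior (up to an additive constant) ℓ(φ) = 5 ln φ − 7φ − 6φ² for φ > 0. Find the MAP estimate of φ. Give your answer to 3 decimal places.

φ̂_MAP = 0.417

ℓ'(φ) = 5/φ − 7 − 12φ. Setting this to zero and multiplying by φ: 12φ² + 7φ − 5 = 0.
φ = (−7 + √(7² + 4·12·5)) / (2·12) = (−7 + √289) / 24 = (−7 + 17)/24 = 5/12.
ℓ''(φ) = −5/φ² − 12 < 0, confirming a maximum.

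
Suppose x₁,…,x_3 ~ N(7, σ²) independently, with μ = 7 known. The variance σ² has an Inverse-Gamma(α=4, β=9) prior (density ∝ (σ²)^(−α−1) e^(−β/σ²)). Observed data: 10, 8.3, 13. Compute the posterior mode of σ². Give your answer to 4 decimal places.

σ̂²_MAP = 4.9762

Sum of squared deviations about the known mean: SS = (10−7)² + (8.3−7)² + (13−7)² = 46.69.
The Normal likelihood contributes (σ²)^(−n/2) exp(−SS/(2σ²)), so the posterior is Inverse-Gamma(α + n/2, β + SS/2) = Inverse-Gamma(5.5, 32.345).
The mode of Inverse-Gamma(a, b) is b/(a+1) = 32.345/6.5 ≈ 4.9762.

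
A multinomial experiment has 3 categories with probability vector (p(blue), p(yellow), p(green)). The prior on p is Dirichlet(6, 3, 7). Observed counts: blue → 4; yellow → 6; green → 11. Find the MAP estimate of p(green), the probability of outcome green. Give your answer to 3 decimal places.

The posterior is Dirichlet(αᵢ + nᵢ) = Dirichlet(10, 9, 18).
For a Dirichlet(a₁,…,a_K) with all aᵢ > 1, the mode has j-th component (aⱼ − 1)/(Σaᵢ − K).
Here Σaᵢ = 37 and K = 3, so p(green) = (18 − 1)/(37 − 3) = 17/34 ≈ 0.500.

MAP estimate of p(green) = 0.500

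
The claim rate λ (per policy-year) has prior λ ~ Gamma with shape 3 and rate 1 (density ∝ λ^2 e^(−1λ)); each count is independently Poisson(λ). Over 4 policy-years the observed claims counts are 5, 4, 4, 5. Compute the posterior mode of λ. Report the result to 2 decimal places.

λ̂_MAP = 4.00

Σxᵢ = 5+4+4+5 = 18, with n = 4.
Posterior ∝ λ^2e^(−1λ) · λ^18e^(−4λ) = λ^20e^(−5λ), i.e. Gamma(shape=21, rate=5).
The mode of a Gamma(a, b) with a ≥ 1 (shape–rate) is (a−1)/b = 20/5 ≈ 4.00.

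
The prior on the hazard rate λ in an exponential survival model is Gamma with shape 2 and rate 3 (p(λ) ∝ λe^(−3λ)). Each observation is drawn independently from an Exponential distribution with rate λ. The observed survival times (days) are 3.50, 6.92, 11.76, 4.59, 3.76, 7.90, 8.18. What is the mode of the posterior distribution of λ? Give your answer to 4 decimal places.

The Exponential(rate=λ) likelihood is ∝ λ^n e^(−λΣtᵢ). Here n = 7 and Σtᵢ = 3.50 + 6.92 + 11.76 + 4.59 + 3.76 + 7.90 + 8.18 = 46.61.
Posterior ∝ λe^(−3λ) · λ^7e^(−46.61λ) = λ^8e^(−49.61λ), i.e. Gamma(9, 49.61).
Mode = (a−1)/b = 8/49.61 ≈ 0.1613.

λ̂_MAP = 0.1613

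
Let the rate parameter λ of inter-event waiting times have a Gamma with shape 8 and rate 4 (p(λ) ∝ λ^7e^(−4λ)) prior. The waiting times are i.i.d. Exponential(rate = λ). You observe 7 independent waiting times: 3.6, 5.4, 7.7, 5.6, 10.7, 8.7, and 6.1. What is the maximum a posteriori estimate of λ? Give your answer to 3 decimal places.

The Exponential(rate=λ) likelihood is ∝ λ^n e^(−λΣtᵢ). Here n = 7 and Σtᵢ = 3.6 + 5.4 + 7.7 + 5.6 + 10.7 + 8.7 + 6.1 = 47.8.
Posterior ∝ λ^7e^(−4λ) · λ^7e^(−47.8λ) = λ^14e^(−51.8λ), i.e. Gamma(15, 51.8).
Mode = (a−1)/b = 14/51.8 ≈ 0.270.

λ̂_MAP = 0.270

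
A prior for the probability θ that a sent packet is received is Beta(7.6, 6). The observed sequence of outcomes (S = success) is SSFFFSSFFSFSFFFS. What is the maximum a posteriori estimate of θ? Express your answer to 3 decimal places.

Prior: Beta(7.6, 6).
Data: 7 successes in 16 trials (from the sequence). The binomial likelihood contributes θ^7(1−θ)^9, so the posterior is Beta(7.6+7, 6+9) = Beta(14.6, 15).
For Beta(a, b) with a, b > 1 the mode is (a−1)/(a+b−2) = 13.6/27.6 ≈ 0.493.

θ̂_MAP = 0.493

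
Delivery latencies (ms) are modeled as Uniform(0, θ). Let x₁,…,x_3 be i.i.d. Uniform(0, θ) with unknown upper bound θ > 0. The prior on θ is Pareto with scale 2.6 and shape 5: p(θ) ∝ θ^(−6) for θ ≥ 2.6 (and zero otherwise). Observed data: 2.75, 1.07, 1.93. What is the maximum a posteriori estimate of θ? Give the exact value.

The Uniform(0, θ) likelihood is θ^(−n) for θ ≥ max(xᵢ), zero otherwise. Here max(xᵢ) = 2.75.
Posterior ∝ θ^(−6) · θ^(−3) = θ^(−9) on θ ≥ max(2.6, 2.75) = 2.75.
This density is strictly decreasing in θ, so the posterior mode lies at the lower boundary of the support.

θ̂_MAP = 2.75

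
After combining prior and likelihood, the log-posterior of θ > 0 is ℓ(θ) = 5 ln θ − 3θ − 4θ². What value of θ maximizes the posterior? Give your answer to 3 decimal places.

ℓ'(θ) = 5/θ − 3 − 8θ. Setting this to zero and multiplying by θ: 8θ² + 3θ − 5 = 0.
θ = (−3 + √(3² + 4·8·5)) / (2·8) = (−3 + √169) / 16 = (−3 + 13)/16 = 5/8.
ℓ''(θ) = −5/θ² − 8 < 0, confirming a maximum.

θ̂_MAP = 0.625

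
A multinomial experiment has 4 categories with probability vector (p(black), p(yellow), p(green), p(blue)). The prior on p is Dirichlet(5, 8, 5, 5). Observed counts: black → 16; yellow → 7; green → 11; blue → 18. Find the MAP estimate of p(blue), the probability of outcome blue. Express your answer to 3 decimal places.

The posterior is Dirichlet(αᵢ + nᵢ) = Dirichlet(21, 15, 16, 23).
For a Dirichlet(a₁,…,a_K) with all aᵢ > 1, the mode has j-th component (aⱼ − 1)/(Σaᵢ − K).
Here Σaᵢ = 75 and K = 4, so p(blue) = (23 − 1)/(75 − 4) = 22/71 ≈ 0.310.

MAP estimate of p(blue) = 0.310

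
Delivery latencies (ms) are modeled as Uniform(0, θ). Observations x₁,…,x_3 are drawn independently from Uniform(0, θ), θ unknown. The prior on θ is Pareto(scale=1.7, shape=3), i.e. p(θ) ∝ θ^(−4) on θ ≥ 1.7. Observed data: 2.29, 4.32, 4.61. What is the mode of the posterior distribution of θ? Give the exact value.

The Uniform(0, θ) likelihood is θ^(−n) for θ ≥ max(xᵢ), zero otherwise. Here max(xᵢ) = 4.61.
Posterior ∝ θ^(−4) · θ^(−3) = θ^(−7) on θ ≥ max(1.7, 4.61) = 4.61.
This density is strictly decreasing in θ, so the posterior mode lies at the lower boundary of the support.

θ̂_MAP = 4.61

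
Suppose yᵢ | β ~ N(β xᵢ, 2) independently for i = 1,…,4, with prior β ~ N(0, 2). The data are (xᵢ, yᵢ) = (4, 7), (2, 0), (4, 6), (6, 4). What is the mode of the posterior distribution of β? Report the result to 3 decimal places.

β̂_MAP = 1.041

log p(β | y) = −Σ(yᵢ − βxᵢ)²/(2·2) − β²/(2·2) + const.
Setting the derivative to zero: Σxᵢ(yᵢ − βxᵢ)/2 − β/2 = 0, so β = Σxᵢyᵢ / (Σxᵢ² + σ²/τ²).
Σxᵢyᵢ = 4·7 + 2·0 + 4·6 + 6·4 = 76; Σxᵢ² = 72; σ²/τ² = 1.
β̂_MAP = 76 / (72 + 1) = 76/73 ≈ 1.041.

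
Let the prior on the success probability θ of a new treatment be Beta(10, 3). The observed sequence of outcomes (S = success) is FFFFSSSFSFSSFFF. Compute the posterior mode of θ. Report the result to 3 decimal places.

θ̂_MAP = 0.577

Prior: Beta(10, 3).
Data: 6 successes in 15 trials (from the sequence). The binomial likelihood contributes θ^6(1−θ)^9, so the posterior is Beta(10+6, 3+9) = Beta(16, 12).
For Beta(a, b) with a, b > 1 the mode is (a−1)/(a+b−2) = 15/26 ≈ 0.577.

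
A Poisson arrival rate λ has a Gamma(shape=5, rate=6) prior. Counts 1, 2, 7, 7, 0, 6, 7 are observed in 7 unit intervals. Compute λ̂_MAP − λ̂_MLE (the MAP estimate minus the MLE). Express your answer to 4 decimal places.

MAP − MLE = -1.6703

Σxᵢ = 30. Posterior is Gamma(35, 13); MAP = (35−1)/13 = 34/13 ≈ 2.61538.
MLE = x̄ = 30/7 ≈ 4.28571.
Difference = 34/13 − 30/7 = -152/91 ≈ -1.6703.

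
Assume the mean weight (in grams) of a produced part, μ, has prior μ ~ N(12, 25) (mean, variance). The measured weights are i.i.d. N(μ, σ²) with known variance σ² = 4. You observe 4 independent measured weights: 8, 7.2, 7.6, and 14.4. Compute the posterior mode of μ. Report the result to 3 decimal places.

n = 4; x̄ = (8 + 7.2 + 7.6 + 14.4)/4 = 37.2/4 = 9.3.
For a Normal prior and Normal likelihood with known variance, the posterior is Normal; its mode equals its mean, the precision-weighted average.
Prior precision 1/σ₀² = 1/25 = 0.04; data precision n/σ² = 4/4 = 1.
μ̂ = (0.04·12 + 1·9.3) / (0.04 + 1) = 9.78/1.04 = 489/52 ≈ 9.404.

μ̂_MAP = 9.404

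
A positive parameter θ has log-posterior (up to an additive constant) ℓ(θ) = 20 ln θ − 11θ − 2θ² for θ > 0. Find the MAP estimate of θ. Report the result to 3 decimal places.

θ̂_MAP = 1.250

ℓ'(θ) = 20/θ − 11 − 4θ. Setting this to zero and multiplying by θ: 4θ² + 11θ − 20 = 0.
θ = (−11 + √(11² + 4·4·20)) / (2·4) = (−11 + √441) / 8 = (−11 + 21)/8 = 5/4.
ℓ''(θ) = −20/θ² − 4 < 0, confirming a maximum.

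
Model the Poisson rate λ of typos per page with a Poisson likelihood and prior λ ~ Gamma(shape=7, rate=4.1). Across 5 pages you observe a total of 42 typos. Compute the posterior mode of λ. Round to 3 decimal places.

Σxᵢ = 42, n = 5.
Posterior ∝ λ^6e^(−4.1λ) · λ^42e^(−5λ) = λ^48e^(−9.1λ), i.e. Gamma(shape=49, rate=9.1).
The mode of a Gamma(a, b) with a ≥ 1 (shape–rate) is (a−1)/b = 48/9.1 ≈ 5.275.

λ̂_MAP = 5.275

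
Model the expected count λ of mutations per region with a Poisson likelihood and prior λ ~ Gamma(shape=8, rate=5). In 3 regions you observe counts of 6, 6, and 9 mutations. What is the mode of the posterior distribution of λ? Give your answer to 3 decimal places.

Σxᵢ = 6+6+9 = 21, with n = 3.
Posterior ∝ λ^7e^(−5λ) · λ^21e^(−3λ) = λ^28e^(−8λ), i.e. Gamma(shape=29, rate=8).
The mode of a Gamma(a, b) with a ≥ 1 (shape–rate) is (a−1)/b = 28/8 ≈ 3.500.

λ̂_MAP = 3.500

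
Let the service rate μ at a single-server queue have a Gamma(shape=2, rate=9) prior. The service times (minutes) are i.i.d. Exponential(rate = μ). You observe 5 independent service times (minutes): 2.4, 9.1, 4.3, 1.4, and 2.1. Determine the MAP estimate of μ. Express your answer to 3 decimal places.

μ̂_MAP = 0.212

The Exponential(rate=μ) likelihood is ∝ μ^n e^(−μΣtᵢ). Here n = 5 and Σtᵢ = 2.4 + 9.1 + 4.3 + 1.4 + 2.1 = 19.3.
Posterior ∝ μe^(−9μ) · μ^5e^(−19.3μ) = μ^6e^(−28.3μ), i.e. Gamma(7, 28.3).
Mode = (a−1)/b = 6/28.3 ≈ 0.212.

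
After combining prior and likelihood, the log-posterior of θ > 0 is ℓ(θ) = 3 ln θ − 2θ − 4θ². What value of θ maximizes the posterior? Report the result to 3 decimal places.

ℓ'(θ) = 3/θ − 2 − 8θ. Setting this to zero and multiplying by θ: 8θ² + 2θ − 3 = 0.
θ = (−2 + √(2² + 4·8·3)) / (2·8) = (−2 + √100) / 16 = (−2 + 10)/16 = 1/2.
ℓ''(θ) = −3/θ² − 8 < 0, confirming a maximum.

θ̂_MAP = 0.500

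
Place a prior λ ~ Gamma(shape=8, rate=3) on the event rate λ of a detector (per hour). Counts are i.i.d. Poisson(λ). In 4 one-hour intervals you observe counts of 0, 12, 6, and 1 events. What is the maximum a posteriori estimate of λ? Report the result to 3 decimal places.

Σxᵢ = 0+12+6+1 = 19, with n = 4.
Posterior ∝ λ^7e^(−3λ) · λ^19e^(−4λ) = λ^26e^(−7λ), i.e. Gamma(shape=27, rate=7).
The mode of a Gamma(a, b) with a ≥ 1 (shape–rate) is (a−1)/b = 26/7 ≈ 3.714.

λ̂_MAP = 3.714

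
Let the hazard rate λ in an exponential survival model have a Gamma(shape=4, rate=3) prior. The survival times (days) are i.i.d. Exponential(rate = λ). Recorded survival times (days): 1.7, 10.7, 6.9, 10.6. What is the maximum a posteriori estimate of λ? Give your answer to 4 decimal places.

λ̂_MAP = 0.2128

The Exponential(rate=λ) likelihood is ∝ λ^n e^(−λΣtᵢ). Here n = 4 and Σtᵢ = 1.7 + 10.7 + 6.9 + 10.6 = 29.9.
Posterior ∝ λ^3e^(−3λ) · λ^4e^(−29.9λ) = λ^7e^(−32.9λ), i.e. Gamma(8, 32.9).
Mode = (a−1)/b = 7/32.9 ≈ 0.2128.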